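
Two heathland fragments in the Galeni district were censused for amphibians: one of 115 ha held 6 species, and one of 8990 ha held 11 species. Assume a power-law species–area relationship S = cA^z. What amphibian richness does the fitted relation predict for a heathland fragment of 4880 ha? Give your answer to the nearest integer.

z = ln(11/6) / ln(8990/115) = 0.6061 / 4.3589 = 0.1391
c = 6 / 115^0.1391 = 6 / 1.934 = 3.102
S₃ = 3.102 × 4880^0.1391 = 3.102 × 3.258 ≈ 10.1

10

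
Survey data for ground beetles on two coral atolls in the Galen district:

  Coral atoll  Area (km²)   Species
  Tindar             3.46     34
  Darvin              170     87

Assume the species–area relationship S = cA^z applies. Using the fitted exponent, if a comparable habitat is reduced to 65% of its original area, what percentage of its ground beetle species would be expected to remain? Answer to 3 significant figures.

90.1%

z = ln(87/34) / ln(170/3.46) = 0.9395 / 3.8945 = 0.2412
S_new/S_old = (A_new/A_old)^z = 0.65^0.2412 = exp(0.2412 × -0.4308) = 0.9013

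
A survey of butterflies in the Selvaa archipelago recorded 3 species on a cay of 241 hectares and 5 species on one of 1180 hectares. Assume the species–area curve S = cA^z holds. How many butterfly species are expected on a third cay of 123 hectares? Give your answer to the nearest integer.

z = ln(5/3) / ln(1180/241) = 0.5108 / 1.5885 = 0.3216
c = 3 / 241^0.3216 = 3 / 5.835 = 0.5142
S₃ = 0.5142 × 123^0.3216 = 0.5142 × 4.7 ≈ 2.416

2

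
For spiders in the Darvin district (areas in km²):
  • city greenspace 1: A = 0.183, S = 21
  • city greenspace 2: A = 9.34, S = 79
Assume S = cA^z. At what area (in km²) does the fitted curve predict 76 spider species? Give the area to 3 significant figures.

z = ln(79/21) / ln(9.34/0.183) = 1.3249 / 3.9326 = 0.3369
c = 21 / 0.183^0.3369 = 21 / 0.5643 = 37.21
A = (76/37.21)^(1/0.3369) ⇒ ln A = ln(2.042)/0.3369 = 2.1194
A = e^2.1194 ≈ 8.326 km²

8.33 km²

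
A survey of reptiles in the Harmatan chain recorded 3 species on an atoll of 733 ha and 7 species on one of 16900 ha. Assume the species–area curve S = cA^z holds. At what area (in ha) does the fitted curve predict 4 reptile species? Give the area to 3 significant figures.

2130 ha

z = ln(7/3) / ln(16900/733) = 0.8473 / 3.1379 = 0.2700
c = 3 / 733^0.2700 = 3 / 5.938 = 0.5052
A = (4/0.5052)^(1/0.2700) ⇒ ln A = ln(7.917)/0.2700 = 7.6626
A = e^7.6626 ≈ 2127 ha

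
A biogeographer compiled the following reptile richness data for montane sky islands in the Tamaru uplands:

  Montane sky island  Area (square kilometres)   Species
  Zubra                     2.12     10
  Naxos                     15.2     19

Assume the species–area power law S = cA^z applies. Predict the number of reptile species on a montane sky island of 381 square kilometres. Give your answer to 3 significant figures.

z = ln(19/10) / ln(15.2/2.12) = 0.6419 / 1.9699 = 0.3258
c = 10 / 2.12^0.3258 = 10 / 1.277 = 7.828
S₃ = 7.828 × 381^0.3258 = 7.828 × 6.934 ≈ 54.28

54.3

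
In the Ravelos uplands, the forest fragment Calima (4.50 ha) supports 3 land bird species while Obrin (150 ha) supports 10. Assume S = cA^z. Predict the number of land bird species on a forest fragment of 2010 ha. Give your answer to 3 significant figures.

24.4

z = ln(10/3) / ln(150/4.5) = 1.2040 / 3.5066 = 0.3433
c = 3 / 4.5^0.3433 = 3 / 1.676 = 1.79
S₃ = 1.79 × 2010^0.3433 = 1.79 × 13.62 ≈ 24.38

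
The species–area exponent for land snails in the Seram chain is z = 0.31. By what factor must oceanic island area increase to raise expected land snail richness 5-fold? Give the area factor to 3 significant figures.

(A₂/A₁)^0.31 = 5, so A₂/A₁ = 5^(1/0.31) = 5^3.226
ln(A₂/A₁) = ln 5 / 0.31 = 1.6094 / 0.31 = 5.1917
A₂/A₁ = e^5.1917 ≈ 179.8

180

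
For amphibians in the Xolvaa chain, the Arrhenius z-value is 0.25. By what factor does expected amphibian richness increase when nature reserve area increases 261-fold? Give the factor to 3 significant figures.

S₂/S₁ = (A₂/A₁)^z = 261^0.25
ln(S₂/S₁) = 0.25 × ln 261 = 0.25 × 5.5645 = 1.3911
S₂/S₁ = e^1.3911 ≈ 4.019

4.02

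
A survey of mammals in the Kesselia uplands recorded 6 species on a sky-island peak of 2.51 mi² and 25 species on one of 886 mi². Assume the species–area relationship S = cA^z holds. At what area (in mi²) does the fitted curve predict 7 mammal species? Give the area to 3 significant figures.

z = ln(25/6) / ln(886/2.51) = 1.4271 / 5.8664 = 0.2433
c = 6 / 2.51^0.2433 = 6 / 1.251 = 4.796
A = (7/4.796)^(1/0.2433) ⇒ ln A = ln(1.459)/0.2433 = 1.5539
A = e^1.5539 ≈ 4.73 mi²

4.73 mi²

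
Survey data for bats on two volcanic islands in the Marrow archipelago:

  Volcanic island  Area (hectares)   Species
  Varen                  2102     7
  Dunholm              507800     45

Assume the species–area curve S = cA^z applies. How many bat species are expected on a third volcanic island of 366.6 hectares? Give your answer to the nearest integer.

z = ln(45/7) / ln(507800/2102) = 1.8608 / 5.4872 = 0.3391
c = 7 / 2102^0.3391 = 7 / 13.39 = 0.5228
S₃ = 0.5228 × 366.6^0.3391 = 0.5228 × 7.405 ≈ 3.872

4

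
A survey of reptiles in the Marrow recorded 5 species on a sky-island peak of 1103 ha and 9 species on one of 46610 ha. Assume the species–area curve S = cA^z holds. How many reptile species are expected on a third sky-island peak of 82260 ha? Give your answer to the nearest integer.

10

z = ln(9/5) / ln(46610/1103) = 0.5878 / 3.7438 = 0.1570
c = 5 / 1103^0.1570 = 5 / 3.004 = 1.664
S₃ = 1.664 × 82260^0.1570 = 1.664 × 5.912 ≈ 9.84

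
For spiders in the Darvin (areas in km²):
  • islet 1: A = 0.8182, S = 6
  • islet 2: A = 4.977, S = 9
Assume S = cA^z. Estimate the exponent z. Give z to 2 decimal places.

0.22

Taking logs: ln S = ln c + z ln A, so z = (ln S₂ − ln S₁)/(ln A₂ − ln A₁).
z = ln(9/6) / ln(4.977/0.8182) = ln(1.5) / ln(6.083) = 0.4055 / 1.8055 = 0.2246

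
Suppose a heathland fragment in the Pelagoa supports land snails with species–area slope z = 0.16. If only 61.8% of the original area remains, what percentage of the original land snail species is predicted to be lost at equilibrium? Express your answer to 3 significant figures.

S_new/S_old = (A_new/A_old)^z = 0.618^0.16
= exp(0.16 × ln 0.618) = exp(0.16 × -0.4813) = exp(-0.0770) ≈ 0.9259
Fraction lost = 1 − 0.9259 = 0.07411

7.41%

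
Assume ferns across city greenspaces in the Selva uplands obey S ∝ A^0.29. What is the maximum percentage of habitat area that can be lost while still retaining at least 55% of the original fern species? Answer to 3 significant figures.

87.3%

Need (A_new/A_old)^0.29 = 0.55, so A_new/A_old = 0.55^(1/0.29) = 0.55^3.448
ln(A_new/A_old) = ln 0.55 / 0.29 = -0.5978 / 0.29 = -2.0615
A_new/A_old = e^-2.0615 ≈ 0.1273
Fraction that can be lost = 1 − 0.1273 = 0.8727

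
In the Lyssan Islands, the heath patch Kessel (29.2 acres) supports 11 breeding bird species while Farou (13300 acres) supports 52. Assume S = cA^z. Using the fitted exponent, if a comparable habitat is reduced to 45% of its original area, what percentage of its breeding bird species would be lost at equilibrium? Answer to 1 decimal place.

z = ln(52/11) / ln(13300/29.2) = 1.5533 / 6.1214 = 0.2538
S_new/S_old = (A_new/A_old)^z = 0.45^0.2538 = exp(0.2538 × -0.7985) = 0.8166
Fraction lost = 1 − 0.8166 = 0.1834

18.3%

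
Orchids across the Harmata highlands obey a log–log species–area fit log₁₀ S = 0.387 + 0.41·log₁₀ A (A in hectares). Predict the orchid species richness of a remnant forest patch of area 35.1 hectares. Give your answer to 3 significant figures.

S = 2.438 × 35.1^0.41
ln S = ln 2.438 + 0.41 × ln 35.1 = 0.8911 + 0.41 × 3.5582 = 2.3500
S = e^2.3500 ≈ 10.49

10.5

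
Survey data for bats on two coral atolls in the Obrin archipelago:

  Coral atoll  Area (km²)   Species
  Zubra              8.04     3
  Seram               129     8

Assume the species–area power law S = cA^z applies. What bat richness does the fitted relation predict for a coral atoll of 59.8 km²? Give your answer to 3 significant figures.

z = ln(8/3) / ln(129/8.04) = 0.9808 / 2.7754 = 0.3534
c = 3 / 8.04^0.3534 = 3 / 2.089 = 1.436
S₃ = 1.436 × 59.8^0.3534 = 1.436 × 4.245 ≈ 6.097

6.10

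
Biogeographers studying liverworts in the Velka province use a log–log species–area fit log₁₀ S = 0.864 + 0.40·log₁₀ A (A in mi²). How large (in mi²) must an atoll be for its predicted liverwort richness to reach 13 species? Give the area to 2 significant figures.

4.2 mi²

13 = 7.311 × A^0.4  ⇒  A^0.4 = 13/7.311 = 1.778
ln A = ln(1.778) / 0.4 = 0.5755 / 0.4 = 1.4388
A = e^1.4388 ≈ 4.216 mi²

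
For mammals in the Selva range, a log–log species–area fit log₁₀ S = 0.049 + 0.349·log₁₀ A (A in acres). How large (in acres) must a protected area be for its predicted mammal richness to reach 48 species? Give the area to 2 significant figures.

48000 acres

48 = 1.119 × A^0.349  ⇒  A^0.349 = 48/1.119 = 42.88
ln A = ln(42.88) / 0.349 = 3.7584 / 0.349 = 10.7690
A = e^10.7690 ≈ 47524 acres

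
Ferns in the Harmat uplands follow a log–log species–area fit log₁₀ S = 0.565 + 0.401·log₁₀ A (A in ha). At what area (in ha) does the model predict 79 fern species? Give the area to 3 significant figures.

79 = 3.673 × A^0.401  ⇒  A^0.401 = 79/3.673 = 21.51
ln A = ln(21.51) / 0.401 = 3.0685 / 0.401 = 7.6521
A = e^7.6521 ≈ 2105 ha

2110 ha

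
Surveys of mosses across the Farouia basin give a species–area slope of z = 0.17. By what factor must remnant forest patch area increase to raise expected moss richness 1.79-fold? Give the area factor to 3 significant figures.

(A₂/A₁)^0.17 = 1.79, so A₂/A₁ = 1.79^(1/0.17) = 1.79^5.882
ln(A₂/A₁) = ln 1.79 / 0.17 = 0.5822 / 0.17 = 3.4248
A₂/A₁ = e^3.4248 ≈ 30.72

30.7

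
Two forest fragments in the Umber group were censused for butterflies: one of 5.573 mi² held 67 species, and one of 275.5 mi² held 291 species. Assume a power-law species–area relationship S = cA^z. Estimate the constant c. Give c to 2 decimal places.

z = ln(S₂/S₁) / ln(A₂/A₁) = ln(291/67) / ln(275.5/5.573) = 1.4686 / 3.9007 = 0.3765
c = S₁ / A₁^z = 67 / 5.573^0.3765 = 67 / 1.909 = 35.09

35.09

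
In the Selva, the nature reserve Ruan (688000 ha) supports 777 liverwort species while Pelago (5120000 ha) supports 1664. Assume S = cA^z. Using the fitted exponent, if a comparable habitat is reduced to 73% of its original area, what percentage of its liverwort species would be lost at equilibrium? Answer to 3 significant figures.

11.3%

z = ln(1664/777) / ln(5120000/688000) = 0.7615 / 2.0071 = 0.3794
S_new/S_old = (A_new/A_old)^z = 0.73^0.3794 = exp(0.3794 × -0.3147) = 0.8874
Fraction lost = 1 − 0.8874 = 0.1126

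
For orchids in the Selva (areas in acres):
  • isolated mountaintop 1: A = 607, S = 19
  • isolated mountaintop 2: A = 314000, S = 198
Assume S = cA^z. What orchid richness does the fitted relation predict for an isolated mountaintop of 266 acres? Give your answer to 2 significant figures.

z = ln(198/19) / ln(314000/607) = 2.3438 / 6.2486 = 0.3751
c = 19 / 607^0.3751 = 19 / 11.07 = 1.717
S₃ = 1.717 × 266^0.3751 = 1.717 × 8.12 ≈ 13.94

14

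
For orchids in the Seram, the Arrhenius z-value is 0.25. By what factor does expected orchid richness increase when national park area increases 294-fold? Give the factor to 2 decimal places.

4.14

S₂/S₁ = (A₂/A₁)^z = 294^0.25
ln(S₂/S₁) = 0.25 × ln 294 = 0.25 × 5.6836 = 1.4209
S₂/S₁ = e^1.4209 ≈ 4.141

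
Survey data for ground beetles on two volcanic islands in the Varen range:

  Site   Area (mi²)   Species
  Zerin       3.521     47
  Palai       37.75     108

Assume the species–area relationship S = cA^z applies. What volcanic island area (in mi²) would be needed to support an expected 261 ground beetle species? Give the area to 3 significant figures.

z = ln(108/47) / ln(37.75/3.521) = 0.8320 / 2.3722 = 0.3507
c = 47 / 3.521^0.3507 = 47 / 1.555 = 30.23
A = (261/30.23)^(1/0.3507) ⇒ ln A = ln(8.635)/0.3507 = 6.1469
A = e^6.1469 ≈ 467.3 mi²

467 mi²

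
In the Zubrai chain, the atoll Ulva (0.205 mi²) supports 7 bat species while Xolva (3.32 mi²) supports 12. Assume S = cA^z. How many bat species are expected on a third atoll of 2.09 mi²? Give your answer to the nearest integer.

z = ln(12/7) / ln(3.32/0.205) = 0.5390 / 2.7847 = 0.1936
c = 7 / 0.205^0.1936 = 7 / 0.7358 = 9.513
S₃ = 9.513 × 2.09^0.1936 = 9.513 × 1.153 ≈ 10.97

11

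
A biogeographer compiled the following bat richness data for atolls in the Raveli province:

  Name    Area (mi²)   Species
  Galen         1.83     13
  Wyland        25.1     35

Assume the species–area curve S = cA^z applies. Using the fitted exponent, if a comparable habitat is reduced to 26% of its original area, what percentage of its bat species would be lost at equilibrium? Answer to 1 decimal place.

39.9%

z = ln(35/13) / ln(25.1/1.83) = 0.9904 / 2.6186 = 0.3782
S_new/S_old = (A_new/A_old)^z = 0.26^0.3782 = exp(0.3782 × -1.3471) = 0.6008
Fraction lost = 1 − 0.6008 = 0.3992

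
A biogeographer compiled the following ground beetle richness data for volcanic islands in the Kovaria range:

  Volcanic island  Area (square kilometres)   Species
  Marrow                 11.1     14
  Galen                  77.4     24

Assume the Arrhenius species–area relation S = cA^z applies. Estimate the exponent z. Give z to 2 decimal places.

Taking logs: ln S = ln c + z ln A, so z = (ln S₂ − ln S₁)/(ln A₂ − ln A₁).
z = ln(24/14) / ln(77.4/11.1) = ln(1.714) / ln(6.973) = 0.5390 / 1.9420 = 0.2775

0.28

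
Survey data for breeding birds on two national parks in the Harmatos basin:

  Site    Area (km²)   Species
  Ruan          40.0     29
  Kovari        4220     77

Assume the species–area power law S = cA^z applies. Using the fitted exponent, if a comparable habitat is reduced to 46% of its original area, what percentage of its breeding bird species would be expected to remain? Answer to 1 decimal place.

85.0%

z = ln(77/29) / ln(4220/40) = 0.9765 / 4.6587 = 0.2096
S_new/S_old = (A_new/A_old)^z = 0.46^0.2096 = exp(0.2096 × -0.7765) = 0.8498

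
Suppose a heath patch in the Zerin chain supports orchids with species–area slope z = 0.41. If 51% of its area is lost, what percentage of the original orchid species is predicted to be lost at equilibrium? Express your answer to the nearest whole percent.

S_new/S_old = (A_new/A_old)^z = 0.49^0.41
= exp(0.41 × ln 0.49) = exp(0.41 × -0.7133) = exp(-0.2925) ≈ 0.7464
Fraction lost = 1 − 0.7464 = 0.2536

25%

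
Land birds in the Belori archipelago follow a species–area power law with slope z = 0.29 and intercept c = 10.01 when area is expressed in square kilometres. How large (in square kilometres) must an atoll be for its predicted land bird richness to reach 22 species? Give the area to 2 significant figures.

22 = 10.01 × A^0.29  ⇒  A^0.29 = 22/10.01 = 2.198
ln A = ln(2.198) / 0.29 = 0.7875 / 0.29 = 2.7154
A = e^2.7154 ≈ 15.11 square kilometres

15 square kilometres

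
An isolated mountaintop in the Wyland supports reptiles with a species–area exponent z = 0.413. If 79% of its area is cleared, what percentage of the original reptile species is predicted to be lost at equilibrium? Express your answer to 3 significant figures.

47.5%

S_new/S_old = (A_new/A_old)^z = 0.21^0.413
= exp(0.413 × ln 0.21) = exp(0.413 × -1.5606) = exp(-0.6445) ≈ 0.5249
Fraction lost = 1 − 0.5249 = 0.4751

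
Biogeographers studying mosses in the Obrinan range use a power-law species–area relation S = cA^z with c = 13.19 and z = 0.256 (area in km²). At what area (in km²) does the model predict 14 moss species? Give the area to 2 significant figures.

14 = 13.19 × A^0.256  ⇒  A^0.256 = 14/13.19 = 1.061
ln A = ln(1.061) / 0.256 = 0.0596 / 0.256 = 0.2328
A = e^0.2328 ≈ 1.262 km²

1.3 km²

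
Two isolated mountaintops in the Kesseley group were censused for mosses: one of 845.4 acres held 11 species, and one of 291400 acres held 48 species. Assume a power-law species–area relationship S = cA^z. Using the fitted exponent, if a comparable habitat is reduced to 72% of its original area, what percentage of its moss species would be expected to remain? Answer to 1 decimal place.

92.1%

z = ln(48/11) / ln(291400/845.4) = 1.4733 / 5.8426 = 0.2522
S_new/S_old = (A_new/A_old)^z = 0.72^0.2522 = exp(0.2522 × -0.3285) = 0.9205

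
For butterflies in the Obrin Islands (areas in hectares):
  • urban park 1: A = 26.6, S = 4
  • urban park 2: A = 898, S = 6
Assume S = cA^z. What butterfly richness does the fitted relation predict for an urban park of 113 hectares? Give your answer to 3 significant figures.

z = ln(6/4) / ln(898/26.6) = 0.4055 / 3.5193 = 0.1152
c = 4 / 26.6^0.1152 = 4 / 1.459 = 2.741
S₃ = 2.741 × 113^0.1152 = 2.741 × 1.724 ≈ 4.725

4.73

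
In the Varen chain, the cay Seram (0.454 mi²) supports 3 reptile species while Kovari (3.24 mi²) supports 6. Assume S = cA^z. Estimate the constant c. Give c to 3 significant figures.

z = ln(S₂/S₁) / ln(A₂/A₁) = ln(6/3) / ln(3.24/0.454) = 0.6931 / 1.9652 = 0.3527
c = S₁ / A₁^z = 3 / 0.454^0.3527 = 3 / 0.7569 = 3.964

3.96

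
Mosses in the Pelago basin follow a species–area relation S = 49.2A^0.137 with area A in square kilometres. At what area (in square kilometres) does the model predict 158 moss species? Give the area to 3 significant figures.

158 = 49.2 × A^0.137  ⇒  A^0.137 = 158/49.2 = 3.211
ln A = ln(3.211) / 0.137 = 1.1667 / 0.137 = 8.5161
A = e^8.5161 ≈ 4994 square kilometres

4990 square kilometres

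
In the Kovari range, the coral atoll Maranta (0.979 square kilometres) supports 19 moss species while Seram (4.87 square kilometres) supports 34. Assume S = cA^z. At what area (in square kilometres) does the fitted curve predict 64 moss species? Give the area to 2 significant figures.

28 square kilometres

z = ln(34/19) / ln(4.87/0.979) = 0.5819 / 1.6043 = 0.3627
c = 19 / 0.979^0.3627 = 19 / 0.9923 = 19.15
A = (64/19.15)^(1/0.3627) ⇒ ln A = ln(3.343)/0.3627 = 3.3269
A = e^3.3269 ≈ 27.85 square kilometres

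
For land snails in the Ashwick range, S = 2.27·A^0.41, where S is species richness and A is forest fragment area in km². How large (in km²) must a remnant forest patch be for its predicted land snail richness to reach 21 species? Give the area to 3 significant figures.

227 km²

21 = 2.27 × A^0.41  ⇒  A^0.41 = 21/2.27 = 9.251
ln A = ln(9.251) / 0.41 = 2.2247 / 0.41 = 5.4262
A = e^5.4262 ≈ 227.3 km²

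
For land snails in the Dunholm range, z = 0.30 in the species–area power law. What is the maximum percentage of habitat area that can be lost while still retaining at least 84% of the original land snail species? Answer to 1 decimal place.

44.1%

Need (A_new/A_old)^0.3 = 0.84, so A_new/A_old = 0.84^(1/0.3) = 0.84^3.333
ln(A_new/A_old) = ln 0.84 / 0.3 = -0.1744 / 0.3 = -0.5812
A_new/A_old = e^-0.5812 ≈ 0.5592
Fraction that can be lost = 1 − 0.5592 = 0.4408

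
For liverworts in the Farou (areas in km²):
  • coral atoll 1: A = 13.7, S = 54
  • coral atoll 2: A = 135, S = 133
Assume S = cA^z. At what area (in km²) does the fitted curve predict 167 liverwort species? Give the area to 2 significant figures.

240 km²

z = ln(133/54) / ln(135/13.7) = 0.9014 / 2.2879 = 0.3940
c = 54 / 13.7^0.3940 = 54 / 2.804 = 19.26
A = (167/19.26)^(1/0.3940) ⇒ ln A = ln(8.673)/0.3940 = 5.4831
A = e^5.4831 ≈ 240.6 km²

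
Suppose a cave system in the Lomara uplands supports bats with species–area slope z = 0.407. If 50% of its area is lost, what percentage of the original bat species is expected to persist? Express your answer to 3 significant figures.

S_new/S_old = (A_new/A_old)^z = 0.5^0.407
= exp(0.407 × ln 0.5) = exp(0.407 × -0.6931) = exp(-0.2821) ≈ 0.7542

75.4%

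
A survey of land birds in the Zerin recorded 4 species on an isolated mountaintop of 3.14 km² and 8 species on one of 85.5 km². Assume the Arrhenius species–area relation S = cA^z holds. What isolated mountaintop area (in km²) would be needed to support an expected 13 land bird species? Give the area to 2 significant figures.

z = ln(8/4) / ln(85.5/3.14) = 0.6931 / 3.3043 = 0.2098
c = 4 / 3.14^0.2098 = 4 / 1.271 = 3.146
A = (13/3.146)^(1/0.2098) ⇒ ln A = ln(4.132)/0.2098 = 6.7630
A = e^6.7630 ≈ 865.2 km²

870 km²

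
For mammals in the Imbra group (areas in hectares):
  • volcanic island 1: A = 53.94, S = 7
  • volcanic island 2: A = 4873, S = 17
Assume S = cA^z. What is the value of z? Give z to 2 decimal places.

Taking logs: ln S = ln c + z ln A, so z = (ln S₂ − ln S₁)/(ln A₂ − ln A₁).
z = ln(17/7) / ln(4873/53.94) = ln(2.429) / ln(90.34) = 0.8873 / 4.5036 = 0.1970

0.20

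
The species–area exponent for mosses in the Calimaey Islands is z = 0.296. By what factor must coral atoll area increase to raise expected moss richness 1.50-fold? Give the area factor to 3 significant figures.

3.93

(A₂/A₁)^0.296 = 1.5, so A₂/A₁ = 1.5^(1/0.296) = 1.5^3.378
ln(A₂/A₁) = ln 1.5 / 0.296 = 0.4055 / 0.296 = 1.3698
A₂/A₁ = e^1.3698 ≈ 3.935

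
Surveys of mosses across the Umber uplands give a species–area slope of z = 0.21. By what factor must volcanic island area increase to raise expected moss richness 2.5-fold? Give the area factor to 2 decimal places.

(A₂/A₁)^0.21 = 2.5, so A₂/A₁ = 2.5^(1/0.21) = 2.5^4.762
ln(A₂/A₁) = ln 2.5 / 0.21 = 0.9163 / 0.21 = 4.3633
A₂/A₁ = e^4.3633 ≈ 78.51

78.51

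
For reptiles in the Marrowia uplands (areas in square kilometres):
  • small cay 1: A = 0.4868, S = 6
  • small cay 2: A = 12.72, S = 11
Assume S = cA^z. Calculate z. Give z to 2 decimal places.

0.19

Taking logs: ln S = ln c + z ln A, so z = (ln S₂ − ln S₁)/(ln A₂ − ln A₁).
z = ln(11/6) / ln(12.72/0.4868) = ln(1.833) / ln(26.13) = 0.6061 / 3.2631 = 0.1858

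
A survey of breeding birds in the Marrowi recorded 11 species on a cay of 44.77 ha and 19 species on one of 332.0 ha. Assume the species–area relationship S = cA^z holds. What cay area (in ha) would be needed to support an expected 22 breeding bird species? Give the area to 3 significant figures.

568 ha

z = ln(19/11) / ln(332/44.77) = 0.5465 / 2.0036 = 0.2728
c = 11 / 44.77^0.2728 = 11 / 2.821 = 3.9
A = (22/3.9)^(1/0.2728) ⇒ ln A = ln(5.641)/0.2728 = 6.3426
A = e^6.3426 ≈ 568.3 ha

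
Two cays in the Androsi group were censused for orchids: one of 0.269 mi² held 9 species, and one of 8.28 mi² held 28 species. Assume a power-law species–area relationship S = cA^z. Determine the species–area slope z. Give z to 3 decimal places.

0.331

Taking logs: ln S = ln c + z ln A, so z = (ln S₂ − ln S₁)/(ln A₂ − ln A₁).
z = ln(28/9) / ln(8.28/0.269) = ln(3.111) / ln(30.78) = 1.1350 / 3.4269 = 0.3312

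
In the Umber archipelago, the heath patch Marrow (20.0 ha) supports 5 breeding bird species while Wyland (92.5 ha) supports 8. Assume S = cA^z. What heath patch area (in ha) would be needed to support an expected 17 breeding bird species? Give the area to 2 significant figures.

1100 ha

z = ln(8/5) / ln(92.5/20) = 0.4700 / 1.5315 = 0.3069
c = 5 / 20^0.3069 = 5 / 2.508 = 1.994
A = (17/1.994)^(1/0.3069) ⇒ ln A = ln(8.526)/0.3069 = 6.9833
A = e^6.9833 ≈ 1078 ha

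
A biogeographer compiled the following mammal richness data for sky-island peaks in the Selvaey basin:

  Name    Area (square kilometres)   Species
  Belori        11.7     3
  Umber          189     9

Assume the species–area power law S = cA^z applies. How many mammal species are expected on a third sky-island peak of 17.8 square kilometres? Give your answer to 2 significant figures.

z = ln(9/3) / ln(189/11.7) = 1.0986 / 2.7822 = 0.3949
c = 3 / 11.7^0.3949 = 3 / 2.641 = 1.136
S₃ = 1.136 × 17.8^0.3949 = 1.136 × 3.117 ≈ 3.541

3.5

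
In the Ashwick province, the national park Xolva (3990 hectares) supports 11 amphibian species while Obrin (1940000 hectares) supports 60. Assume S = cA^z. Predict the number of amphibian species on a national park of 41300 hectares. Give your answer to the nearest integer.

21

z = ln(60/11) / ln(1940000/3990) = 1.6964 / 6.1867 = 0.2742
c = 11 / 3990^0.2742 = 11 / 9.715 = 1.132
S₃ = 1.132 × 41300^0.2742 = 1.132 × 18.44 ≈ 20.88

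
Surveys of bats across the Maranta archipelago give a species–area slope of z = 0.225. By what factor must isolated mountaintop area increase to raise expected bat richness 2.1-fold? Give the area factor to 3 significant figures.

(A₂/A₁)^0.225 = 2.1, so A₂/A₁ = 2.1^(1/0.225) = 2.1^4.444
ln(A₂/A₁) = ln 2.1 / 0.225 = 0.7419 / 0.225 = 3.2975
A₂/A₁ = e^3.2975 ≈ 27.04

27.0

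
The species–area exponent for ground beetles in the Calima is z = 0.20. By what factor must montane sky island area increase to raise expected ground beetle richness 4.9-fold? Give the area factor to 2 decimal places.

2824.75

(A₂/A₁)^0.2 = 4.9, so A₂/A₁ = 4.9^(1/0.2) = 4.9^5
ln(A₂/A₁) = ln 4.9 / 0.2 = 1.5892 / 0.2 = 7.9462
A₂/A₁ = e^7.9462 ≈ 2825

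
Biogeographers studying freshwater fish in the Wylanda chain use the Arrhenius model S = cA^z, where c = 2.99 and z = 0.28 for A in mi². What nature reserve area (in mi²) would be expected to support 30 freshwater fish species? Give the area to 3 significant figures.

3770 mi²

30 = 2.99 × A^0.28  ⇒  A^0.28 = 30/2.99 = 10.03
ln A = ln(10.03) / 0.28 = 2.3059 / 0.28 = 8.2354
A = e^8.2354 ≈ 3772 mi²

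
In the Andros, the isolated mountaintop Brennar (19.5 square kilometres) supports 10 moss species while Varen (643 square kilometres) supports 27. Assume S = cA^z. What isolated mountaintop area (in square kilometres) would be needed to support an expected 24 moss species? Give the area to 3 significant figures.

z = ln(27/10) / ln(643/19.5) = 0.9933 / 3.4957 = 0.2841
c = 10 / 19.5^0.2841 = 10 / 2.326 = 4.3
A = (24/4.3)^(1/0.2841) ⇒ ln A = ln(5.582)/0.2841 = 6.0516
A = e^6.0516 ≈ 424.8 square kilometres

425 square kilometres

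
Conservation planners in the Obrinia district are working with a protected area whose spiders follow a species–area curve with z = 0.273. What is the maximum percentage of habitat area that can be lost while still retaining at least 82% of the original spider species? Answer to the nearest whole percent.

Need (A_new/A_old)^0.273 = 0.82, so A_new/A_old = 0.82^(1/0.273) = 0.82^3.663
ln(A_new/A_old) = ln 0.82 / 0.273 = -0.1985 / 0.273 = -0.7269
A_new/A_old = e^-0.7269 ≈ 0.4834
Fraction that can be lost = 1 − 0.4834 = 0.5166

52%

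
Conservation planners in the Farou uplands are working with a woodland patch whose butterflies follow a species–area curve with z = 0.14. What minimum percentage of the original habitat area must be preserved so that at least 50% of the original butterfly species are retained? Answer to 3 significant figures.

Need (A_new/A_old)^0.14 = 0.5, so A_new/A_old = 0.5^(1/0.14) = 0.5^7.143
ln(A_new/A_old) = ln 0.5 / 0.14 = -0.6931 / 0.14 = -4.9511
A_new/A_old = e^-4.9511 ≈ 0.007076

0.708%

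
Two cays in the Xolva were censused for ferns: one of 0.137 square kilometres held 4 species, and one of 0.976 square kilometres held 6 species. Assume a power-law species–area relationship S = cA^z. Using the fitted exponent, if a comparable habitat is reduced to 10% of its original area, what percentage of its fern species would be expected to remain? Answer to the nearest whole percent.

62%

z = ln(6/4) / ln(0.976/0.137) = 0.4055 / 1.9635 = 0.2065
S_new/S_old = (A_new/A_old)^z = 0.1^0.2065 = exp(0.2065 × -2.3026) = 0.6216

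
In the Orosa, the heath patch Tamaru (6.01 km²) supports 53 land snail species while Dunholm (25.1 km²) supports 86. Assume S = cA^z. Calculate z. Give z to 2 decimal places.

0.34

Taking logs: ln S = ln c + z ln A, so z = (ln S₂ − ln S₁)/(ln A₂ − ln A₁).
z = ln(86/53) / ln(25.1/6.01) = ln(1.623) / ln(4.176) = 0.4841 / 1.4294 = 0.3386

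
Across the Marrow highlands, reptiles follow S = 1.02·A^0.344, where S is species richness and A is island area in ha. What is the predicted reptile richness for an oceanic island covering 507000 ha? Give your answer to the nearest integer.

94 species

S = 1.02 × 507000^0.344
ln S = ln 1.02 + 0.344 × ln 507000 = 0.0198 + 0.344 × 13.1363 = 4.5387
S = e^4.5387 ≈ 93.57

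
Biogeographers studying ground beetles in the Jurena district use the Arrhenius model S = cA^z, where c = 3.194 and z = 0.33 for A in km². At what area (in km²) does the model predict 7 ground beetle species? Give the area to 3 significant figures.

7 = 3.194 × A^0.33  ⇒  A^0.33 = 7/3.194 = 2.192
ln A = ln(2.192) / 0.33 = 0.7846 / 0.33 = 2.3777
A = e^2.3777 ≈ 10.78 km²

10.8 km²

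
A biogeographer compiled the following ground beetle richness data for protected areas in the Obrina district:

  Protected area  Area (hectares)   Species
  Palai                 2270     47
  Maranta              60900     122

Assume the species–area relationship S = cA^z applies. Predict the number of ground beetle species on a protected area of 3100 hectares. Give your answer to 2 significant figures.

51

z = ln(122/47) / ln(60900/2270) = 0.9539 / 3.2895 = 0.2900
c = 47 / 2270^0.2900 = 47 / 9.401 = 4.999
S₃ = 4.999 × 3100^0.2900 = 4.999 × 10.29 ≈ 51.44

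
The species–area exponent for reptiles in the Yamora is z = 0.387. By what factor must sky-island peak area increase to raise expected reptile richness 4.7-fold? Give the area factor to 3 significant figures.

54.5

(A₂/A₁)^0.387 = 4.7, so A₂/A₁ = 4.7^(1/0.387) = 4.7^2.584
ln(A₂/A₁) = ln 4.7 / 0.387 = 1.5476 / 0.387 = 3.9989
A₂/A₁ = e^3.9989 ≈ 54.54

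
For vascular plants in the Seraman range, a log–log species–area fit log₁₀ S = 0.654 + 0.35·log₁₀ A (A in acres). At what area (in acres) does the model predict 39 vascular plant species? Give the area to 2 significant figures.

480 acres

39 = 4.508 × A^0.35  ⇒  A^0.35 = 39/4.508 = 8.651
ln A = ln(8.651) / 0.35 = 2.1577 / 0.35 = 6.1648
A = e^6.1648 ≈ 475.7 acres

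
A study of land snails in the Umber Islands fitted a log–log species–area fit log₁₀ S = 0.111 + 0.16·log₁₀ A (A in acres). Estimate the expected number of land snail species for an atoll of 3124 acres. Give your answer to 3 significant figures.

4.68

S = 1.291 × 3124^0.16
ln S = ln 1.291 + 0.16 × ln 3124 = 0.2556 + 0.16 × 8.0469 = 1.5431
S = e^1.5431 ≈ 4.679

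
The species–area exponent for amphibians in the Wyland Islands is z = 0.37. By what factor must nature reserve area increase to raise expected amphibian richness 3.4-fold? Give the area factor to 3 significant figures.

27.3

(A₂/A₁)^0.37 = 3.4, so A₂/A₁ = 3.4^(1/0.37) = 3.4^2.703
ln(A₂/A₁) = ln 3.4 / 0.37 = 1.2238 / 0.37 = 3.3075
A₂/A₁ = e^3.3075 ≈ 27.32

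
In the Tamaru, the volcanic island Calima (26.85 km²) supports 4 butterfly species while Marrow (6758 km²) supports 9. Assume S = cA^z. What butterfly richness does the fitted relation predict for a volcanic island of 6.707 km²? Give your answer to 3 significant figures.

z = ln(9/4) / ln(6758/26.85) = 0.8109 / 5.5282 = 0.1467
c = 4 / 26.85^0.1467 = 4 / 1.62 = 2.469
S₃ = 2.469 × 6.707^0.1467 = 2.469 × 1.322 ≈ 3.264

3.26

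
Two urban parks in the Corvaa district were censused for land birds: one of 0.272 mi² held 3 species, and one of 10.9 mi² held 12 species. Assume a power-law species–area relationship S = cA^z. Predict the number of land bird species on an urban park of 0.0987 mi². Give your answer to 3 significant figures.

z = ln(12/3) / ln(10.9/0.272) = 1.3863 / 3.6907 = 0.3756
c = 3 / 0.272^0.3756 = 3 / 0.6132 = 4.892
S₃ = 4.892 × 0.0987^0.3756 = 4.892 × 0.419 ≈ 2.05

2.05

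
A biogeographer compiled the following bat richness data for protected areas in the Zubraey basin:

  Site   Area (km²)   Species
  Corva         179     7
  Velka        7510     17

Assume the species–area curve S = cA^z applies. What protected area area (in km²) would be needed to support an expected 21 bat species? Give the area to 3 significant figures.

z = ln(17/7) / ln(7510/179) = 0.8873 / 3.7366 = 0.2375
c = 7 / 179^0.2375 = 7 / 3.427 = 2.042
A = (21/2.042)^(1/0.2375) ⇒ ln A = ln(10.28)/0.2375 = 9.8139
A = e^9.8139 ≈ 18285 km²

18300 km²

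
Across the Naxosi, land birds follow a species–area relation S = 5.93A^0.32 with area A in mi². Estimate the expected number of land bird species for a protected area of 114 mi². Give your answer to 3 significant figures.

27.0

S = 5.93 × 114^0.32 = 5.93 × 4.552 ≈ 26.99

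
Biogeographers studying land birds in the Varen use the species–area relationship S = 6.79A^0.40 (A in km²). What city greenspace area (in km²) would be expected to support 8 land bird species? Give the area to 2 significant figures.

8 = 6.79 × A^0.4  ⇒  A^0.4 = 8/6.79 = 1.178
ln A = ln(1.178) / 0.4 = 0.1640 / 0.4 = 0.4100
A = e^0.4100 ≈ 1.507 km²

1.5 km²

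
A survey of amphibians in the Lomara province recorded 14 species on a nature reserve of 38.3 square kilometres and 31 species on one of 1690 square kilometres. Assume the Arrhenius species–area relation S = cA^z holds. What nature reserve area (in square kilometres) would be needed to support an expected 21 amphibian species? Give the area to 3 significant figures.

264 square kilometres

z = ln(31/14) / ln(1690/38.3) = 0.7949 / 3.7870 = 0.2099
c = 14 / 38.3^0.2099 = 14 / 2.149 = 6.513
A = (21/6.513)^(1/0.2099) ⇒ ln A = ln(3.224)/0.2099 = 5.5771
A = e^5.5771 ≈ 264.3 square kilometres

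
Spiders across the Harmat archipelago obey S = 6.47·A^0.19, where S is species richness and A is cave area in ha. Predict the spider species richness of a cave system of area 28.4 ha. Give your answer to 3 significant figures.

12.2

S = 6.47 × 28.4^0.19
ln S = ln 6.47 + 0.19 × ln 28.4 = 1.8672 + 0.19 × 3.3464 = 2.5030
S = e^2.5030 ≈ 12.22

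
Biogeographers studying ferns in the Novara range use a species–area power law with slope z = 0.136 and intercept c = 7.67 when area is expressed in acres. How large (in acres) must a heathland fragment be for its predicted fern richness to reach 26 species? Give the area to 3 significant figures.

7910 acres

26 = 7.67 × A^0.136  ⇒  A^0.136 = 26/7.67 = 3.39
ln A = ln(3.39) / 0.136 = 1.2208 / 0.136 = 8.9763
A = e^8.9763 ≈ 7913 acres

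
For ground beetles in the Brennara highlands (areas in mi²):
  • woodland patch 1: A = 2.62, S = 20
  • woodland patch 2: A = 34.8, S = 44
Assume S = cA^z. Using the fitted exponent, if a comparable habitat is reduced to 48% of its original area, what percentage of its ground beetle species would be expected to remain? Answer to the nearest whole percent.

80%

z = ln(44/20) / ln(34.8/2.62) = 0.7885 / 2.5864 = 0.3048
S_new/S_old = (A_new/A_old)^z = 0.48^0.3048 = exp(0.3048 × -0.7340) = 0.7995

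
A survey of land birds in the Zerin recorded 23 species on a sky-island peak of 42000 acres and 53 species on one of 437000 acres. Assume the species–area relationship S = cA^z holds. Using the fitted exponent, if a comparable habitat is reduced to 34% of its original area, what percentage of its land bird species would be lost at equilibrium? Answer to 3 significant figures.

31.9%

z = ln(53/23) / ln(437000/42000) = 0.8348 / 2.3423 = 0.3564
S_new/S_old = (A_new/A_old)^z = 0.34^0.3564 = exp(0.3564 × -1.0788) = 0.6808
Fraction lost = 1 − 0.6808 = 0.3192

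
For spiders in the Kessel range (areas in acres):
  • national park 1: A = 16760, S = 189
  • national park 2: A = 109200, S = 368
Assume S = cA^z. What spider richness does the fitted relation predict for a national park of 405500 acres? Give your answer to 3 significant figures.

z = ln(368/189) / ln(109200/16760) = 0.6663 / 1.8742 = 0.3555
c = 189 / 16760^0.3555 = 189 / 31.76 = 5.951
S₃ = 5.951 × 405500^0.3555 = 5.951 × 98.59 ≈ 586.7

587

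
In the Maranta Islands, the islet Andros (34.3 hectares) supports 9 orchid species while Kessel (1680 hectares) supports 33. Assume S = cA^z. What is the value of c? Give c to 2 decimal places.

2.76

z = ln(S₂/S₁) / ln(A₂/A₁) = ln(33/9) / ln(1680/34.3) = 1.2993 / 3.8914 = 0.3339
c = S₁ / A₁^z = 9 / 34.3^0.3339 = 9 / 3.255 = 2.765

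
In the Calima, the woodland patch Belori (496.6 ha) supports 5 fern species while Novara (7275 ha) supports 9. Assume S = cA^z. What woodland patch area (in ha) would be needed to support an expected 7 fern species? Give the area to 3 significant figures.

2310 ha

z = ln(9/5) / ln(7275/496.6) = 0.5878 / 2.6844 = 0.2190
c = 5 / 496.6^0.2190 = 5 / 3.893 = 1.284
A = (7/1.284)^(1/0.2190) ⇒ ln A = ln(5.451)/0.2190 = 7.7444
A = e^7.7444 ≈ 2309 ha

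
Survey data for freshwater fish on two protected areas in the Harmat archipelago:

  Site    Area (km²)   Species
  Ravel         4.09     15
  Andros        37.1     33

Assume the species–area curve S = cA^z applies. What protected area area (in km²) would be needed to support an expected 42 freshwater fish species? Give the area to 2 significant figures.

73 km²

z = ln(33/15) / ln(37.1/4.09) = 0.7885 / 2.2051 = 0.3576
c = 15 / 4.09^0.3576 = 15 / 1.655 = 9.065
A = (42/9.065)^(1/0.3576) ⇒ ln A = ln(4.633)/0.3576 = 4.2881
A = e^4.2881 ≈ 72.83 km²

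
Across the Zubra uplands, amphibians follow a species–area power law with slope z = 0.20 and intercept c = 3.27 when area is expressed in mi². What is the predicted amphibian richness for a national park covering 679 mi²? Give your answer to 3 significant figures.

12.0

S = 3.27 × 679^0.2
ln S = ln 3.27 + 0.2 × ln 679 = 1.1848 + 0.2 × 6.5206 = 2.4889
S = e^2.4889 ≈ 12.05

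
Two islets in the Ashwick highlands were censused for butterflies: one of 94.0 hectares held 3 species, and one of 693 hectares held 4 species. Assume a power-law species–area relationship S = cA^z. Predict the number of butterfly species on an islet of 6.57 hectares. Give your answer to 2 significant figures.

z = ln(4/3) / ln(693/94) = 0.2877 / 1.9977 = 0.1440
c = 3 / 94^0.1440 = 3 / 1.924 = 1.559
S₃ = 1.559 × 6.57^0.1440 = 1.559 × 1.311 ≈ 2.045

2.0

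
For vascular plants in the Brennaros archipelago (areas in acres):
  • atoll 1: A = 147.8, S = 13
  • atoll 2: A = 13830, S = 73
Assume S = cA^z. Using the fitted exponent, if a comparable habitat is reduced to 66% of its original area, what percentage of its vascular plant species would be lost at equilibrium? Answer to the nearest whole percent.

z = ln(73/13) / ln(13830/147.8) = 1.7255 / 4.5387 = 0.3802
S_new/S_old = (A_new/A_old)^z = 0.66^0.3802 = exp(0.3802 × -0.4155) = 0.8539
Fraction lost = 1 − 0.8539 = 0.1461

15%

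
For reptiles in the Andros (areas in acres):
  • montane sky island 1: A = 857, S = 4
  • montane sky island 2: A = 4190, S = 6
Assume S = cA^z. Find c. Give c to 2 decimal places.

z = ln(S₂/S₁) / ln(A₂/A₁) = ln(6/4) / ln(4190/857) = 0.4055 / 1.5870 = 0.2555
c = S₁ / A₁^z = 4 / 857^0.2555 = 4 / 5.615 = 0.7124

0.71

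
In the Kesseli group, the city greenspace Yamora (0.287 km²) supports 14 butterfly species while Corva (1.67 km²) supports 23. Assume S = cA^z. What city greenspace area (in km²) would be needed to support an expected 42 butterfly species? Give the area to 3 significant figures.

14.1 km²

z = ln(23/14) / ln(1.67/0.287) = 0.4964 / 1.7611 = 0.2819
c = 14 / 0.287^0.2819 = 14 / 0.7034 = 19.9
A = (42/19.9)^(1/0.2819) ⇒ ln A = ln(2.11)/0.2819 = 2.6490
A = e^2.6490 ≈ 14.14 km²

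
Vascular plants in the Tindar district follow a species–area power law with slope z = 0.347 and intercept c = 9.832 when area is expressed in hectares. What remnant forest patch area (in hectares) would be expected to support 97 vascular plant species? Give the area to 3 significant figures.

733 hectares

97 = 9.832 × A^0.347  ⇒  A^0.347 = 97/9.832 = 9.866
ln A = ln(9.866) / 0.347 = 2.2891 / 0.347 = 6.5967
A = e^6.5967 ≈ 732.7 hectares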